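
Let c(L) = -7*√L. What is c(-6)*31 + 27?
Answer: 27 - 217*I*√6 ≈ 27.0 - 531.54*I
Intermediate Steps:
c(-6)*31 + 27 = -7*I*√6*31 + 27 = -217*I*√6 + 27 = 27 - 217*I*√6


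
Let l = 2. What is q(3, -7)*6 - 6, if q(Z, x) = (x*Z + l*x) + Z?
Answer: -198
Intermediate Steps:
q(Z, x) = Z + 2*x + Z*x (q(Z, x) = (x*Z + 2*x) + Z = (Z*x + 2*x) + Z = (2*x + Z*x) + Z = Z + 2*x + Z*x)
q(3, -7)*6 - 6 = (3 + 2*(-7) + 3*(-7))*6 - 6 = (3 - 14 - 21)*6 - 6 = -32*6 - 6 = -192 - 6 = -198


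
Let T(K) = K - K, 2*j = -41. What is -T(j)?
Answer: 0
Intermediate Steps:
j = -41/2 (j = (1/2)*(-41) = -41/2 ≈ -20.500)
T(K) = 0
-T(j) = -1*0 = 0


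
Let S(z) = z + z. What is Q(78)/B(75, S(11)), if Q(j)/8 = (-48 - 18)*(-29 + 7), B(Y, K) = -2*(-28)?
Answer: 1452/7 ≈ 207.43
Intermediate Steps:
S(z) = 2*z
B(Y, K) = 56
Q(j) = 11616 (Q(j) = 8*((-48 - 18)*(-29 + 7)) = 8*(-66*(-22)) = 8*1452 = 11616)
Q(78)/B(75, S(11)) = 11616/56 = 11616*(1/56) = 1452/7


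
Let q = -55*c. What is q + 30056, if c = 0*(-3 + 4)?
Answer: 30056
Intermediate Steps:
c = 0 (c = 0*1 = 0)
q = 0 (q = -55*0 = 0)
q + 30056 = 0 + 30056 = 30056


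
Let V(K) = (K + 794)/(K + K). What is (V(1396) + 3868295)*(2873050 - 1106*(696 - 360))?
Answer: 6754048044786055/698 ≈ 9.6763e+12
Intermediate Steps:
V(K) = (794 + K)/(2*K) (V(K) = (794 + K)/((2*K)) = (794 + K)*(1/(2*K)) = (794 + K)/(2*K))
(V(1396) + 3868295)*(2873050 - 1106*(696 - 360)) = ((1/2)*(794 + 1396)/1396 + 3868295)*(2873050 - 1106*(696 - 360)) = ((1/2)*(1/1396)*2190 + 3868295)*(2873050 - 1106*336) = (1095/1396 + 3868295)*(2873050 - 371616) = (5400140915/1396)*2501434 = 6754048044786055/698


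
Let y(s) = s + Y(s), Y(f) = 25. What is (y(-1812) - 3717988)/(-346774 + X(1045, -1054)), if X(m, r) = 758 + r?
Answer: 247985/23138 ≈ 10.718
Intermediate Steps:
y(s) = 25 + s (y(s) = s + 25 = 25 + s)
(y(-1812) - 3717988)/(-346774 + X(1045, -1054)) = ((25 - 1812) - 3717988)/(-346774 + (758 - 1054)) = (-1787 - 3717988)/(-346774 - 296) = -3719775/(-347070) = -3719775*(-1/347070) = 247985/23138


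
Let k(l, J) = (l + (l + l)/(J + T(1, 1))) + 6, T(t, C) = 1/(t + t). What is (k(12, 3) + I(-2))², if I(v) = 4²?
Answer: 81796/49 ≈ 1669.3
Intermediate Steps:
I(v) = 16
T(t, C) = 1/(2*t)
k(l, J) = 6 + l + 2*l/(½ + J) (k(l, J) = (l + (l + l)/(J + (½)/1)) + 6 = (l + (2*l)/(J + (½)*1)) + 6 = (l + (2*l)/(J + ½)) + 6 = (l + (2*l)/(½ + J)) + 6 = (l + 2*l/(½ + J)) + 6 = 6 + l + 2*l/(½ + J))
(k(12, 3) + I(-2))² = ((6 + 5*12 + 12*3 + 2*3*12)/(1 + 2*3) + 16)² = ((6 + 60 + 36 + 72)/(1 + 6) + 16)² = (174/7 + 16)² = (286/7)² = 81796/49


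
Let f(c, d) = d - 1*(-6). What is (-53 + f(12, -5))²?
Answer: 2704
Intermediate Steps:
f(c, d) = 6 + d (f(c, d) = d + 6 = 6 + d)
(-53 + f(12, -5))² = (-53 + (6 - 5))² = (-53 + 1)² = (-52)² = 2704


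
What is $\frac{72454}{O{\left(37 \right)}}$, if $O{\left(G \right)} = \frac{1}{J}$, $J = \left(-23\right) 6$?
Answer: $-9998652$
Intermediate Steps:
$J = -138$
$O{\left(G \right)} = - \frac{1}{138}$ ($O{\left(G \right)} = \frac{1}{-138} = - \frac{1}{138}$)
$\frac{72454}{O{\left(37 \right)}} = \frac{72454}{- \frac{1}{138}} = 72454 \left(-138\right) = -9998652$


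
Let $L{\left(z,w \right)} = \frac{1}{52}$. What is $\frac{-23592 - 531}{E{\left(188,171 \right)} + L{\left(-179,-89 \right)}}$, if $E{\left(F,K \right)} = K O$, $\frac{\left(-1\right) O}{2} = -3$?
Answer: $- \frac{1254396}{53353} \approx -23.511$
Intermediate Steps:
$O = 6$ ($O = \left(-2\right) \left(-3\right) = 6$)
$L{\left(z,w \right)} = \frac{1}{52}$
$E{\left(F,K \right)} = 6 K$ ($E{\left(F,K \right)} = K 6 = 6 K$)
$\frac{-23592 - 531}{E{\left(188,171 \right)} + L{\left(-179,-89 \right)}} = \frac{-23592 - 531}{6 \cdot 171 + \frac{1}{52}} = - \frac{24123}{1026 + \frac{1}{52}} = - \frac{24123}{\frac{53353}{52}} = \left(-24123\right) \frac{52}{53353} = - \frac{1254396}{53353}$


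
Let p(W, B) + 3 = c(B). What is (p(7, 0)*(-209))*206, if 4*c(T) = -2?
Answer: 150689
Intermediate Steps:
c(T) = -1/2 (c(T) = (1/4)*(-2) = -1/2)
p(W, B) = -7/2 (p(W, B) = -3 - 1/2 = -7/2)
(p(7, 0)*(-209))*206 = -7/2*(-209)*206 = (1463/2)*206 = 150689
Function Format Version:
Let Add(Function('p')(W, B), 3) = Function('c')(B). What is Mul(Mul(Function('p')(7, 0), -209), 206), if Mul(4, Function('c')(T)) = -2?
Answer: 150689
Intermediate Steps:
Function('c')(T) = Rational(-1, 2) (Function('c')(T) = Mul(Rational(1, 4), -2) = Rational(-1, 2))
Function('p')(W, B) = Rational(-7, 2) (Function('p')(W, B) = Add(-3, Rational(-1, 2)) = Rational(-7, 2))
Mul(Mul(Function('p')(7, 0), -209), 206) = Mul(Mul(Rational(-7, 2), -209), 206) = Mul(Rational(1463, 2), 206) = 150689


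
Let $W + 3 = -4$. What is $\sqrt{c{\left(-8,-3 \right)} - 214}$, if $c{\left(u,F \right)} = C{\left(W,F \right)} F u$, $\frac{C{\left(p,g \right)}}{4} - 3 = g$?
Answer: $i \sqrt{214} \approx 14.629 i$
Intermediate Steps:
$W = -7$ ($W = -3 - 4 = -7$)
$C{\left(p,g \right)} = 12 + 4 g$
$c{\left(u,F \right)} = F u \left(12 + 4 F\right)$ ($c{\left(u,F \right)} = \left(12 + 4 F\right) F u = F \left(12 + 4 F\right) u = F u \left(12 + 4 F\right)$)
$\sqrt{c{\left(-8,-3 \right)} - 214} = \sqrt{4 \left(-3\right) \left(-8\right) \left(3 - 3\right) - 214} = \sqrt{4 \left(-3\right) \left(-8\right) 0 - 214} = \sqrt{0 - 214} = \sqrt{-214} = i \sqrt{214}$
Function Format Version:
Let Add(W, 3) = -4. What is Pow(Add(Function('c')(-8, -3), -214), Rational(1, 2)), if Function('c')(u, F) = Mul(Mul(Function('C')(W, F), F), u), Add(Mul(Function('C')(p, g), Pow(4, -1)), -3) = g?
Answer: Mul(I, Pow(214, Rational(1, 2))) ≈ Mul(14.629, I)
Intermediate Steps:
W = -7 (W = Add(-3, -4) = -7)
Function('C')(p, g) = Add(12, Mul(4, g))
Function('c')(u, F) = Mul(F, u, Add(12, Mul(4, F))) (Function('c')(u, F) = Mul(Mul(Add(12, Mul(4, F)), F), u) = Mul(Mul(F, Add(12, Mul(4, F))), u) = Mul(F, u, Add(12, Mul(4, F))))
Pow(Add(Function('c')(-8, -3), -214), Rational(1, 2)) = Pow(Add(Mul(4, -3, -8, Add(3, -3)), -214), Rational(1, 2)) = Pow(Add(Mul(4, -3, -8, 0), -214), Rational(1, 2)) = Pow(Add(0, -214), Rational(1, 2)) = Pow(-214, Rational(1, 2)) = Mul(I, Pow(214, Rational(1, 2)))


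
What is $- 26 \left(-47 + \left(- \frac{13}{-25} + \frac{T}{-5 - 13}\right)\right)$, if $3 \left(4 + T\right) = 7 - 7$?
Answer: $\frac{270608}{225} \approx 1202.7$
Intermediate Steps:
$T = -4$ ($T = -4 + \frac{7 - 7}{3} = -4 + \frac{1}{3} \cdot 0 = -4 + 0 = -4$)
$- 26 \left(-47 + \left(- \frac{13}{-25} + \frac{T}{-5 - 13}\right)\right) = - 26 \left(-47 - \left(- \frac{13}{25} + \frac{4}{-5 - 13}\right)\right) = - 26 \left(-47 + \left(\frac{13}{25} - \frac{4}{-18}\right)\right) = - 26 \left(-47 + \left(\frac{13}{25} - - \frac{2}{9}\right)\right) = - 26 \left(-47 + \left(\frac{13}{25} + \frac{2}{9}\right)\right) = - 26 \left(-47 + \frac{167}{225}\right) = \left(-26\right) \left(- \frac{10408}{225}\right) = \frac{270608}{225}$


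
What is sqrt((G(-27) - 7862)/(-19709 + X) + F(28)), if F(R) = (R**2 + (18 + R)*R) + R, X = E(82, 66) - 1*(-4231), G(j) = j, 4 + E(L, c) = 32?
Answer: sqrt(20055885402)/3090 ≈ 45.831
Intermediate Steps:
E(L, c) = 28 (E(L, c) = -4 + 32 = 28)
X = 4259 (X = 28 - 1*(-4231) = 28 + 4231 = 4259)
F(R) = R + R**2 + R*(18 + R) (F(R) = (R**2 + R*(18 + R)) + R = R + R**2 + R*(18 + R))
sqrt((G(-27) - 7862)/(-19709 + X) + F(28)) = sqrt((-27 - 7862)/(-19709 + 4259) + 28*(19 + 2*28)) = sqrt(-7889/(-15450) + 28*(19 + 56)) = sqrt(-7889*(-1/15450) + 28*75) = sqrt(7889/15450 + 2100) = sqrt(32452889/15450) = sqrt(20055885402)/3090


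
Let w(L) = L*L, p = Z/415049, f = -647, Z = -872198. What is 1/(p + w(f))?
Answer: 415049/173742374643 ≈ 2.3889e-6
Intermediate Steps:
p = -872198/415049 ≈ -2.1014
w(L) = L²
1/(p + w(f)) = 1/(-872198/415049 + (-647)²) = 1/(-872198/415049 + 418609) = 1/(173742374643/415049) = 415049/173742374643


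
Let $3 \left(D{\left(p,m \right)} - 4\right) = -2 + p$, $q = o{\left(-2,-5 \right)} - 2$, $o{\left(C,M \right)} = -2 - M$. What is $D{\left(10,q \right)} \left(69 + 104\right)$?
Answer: $\frac{3460}{3} \approx 1153.3$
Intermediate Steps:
$q = 1$ ($q = \left(-2 - -5\right) - 2 = \left(-2 + 5\right) - 2 = 3 - 2 = 1$)
$D{\left(p,m \right)} = \frac{10}{3} + \frac{p}{3}$ ($D{\left(p,m \right)} = 4 + \frac{-2 + p}{3} = 4 + \left(- \frac{2}{3} + \frac{p}{3}\right) = \frac{10}{3} + \frac{p}{3}$)
$D{\left(10,q \right)} \left(69 + 104\right) = \left(\frac{10}{3} + \frac{1}{3} \cdot 10\right) \left(69 + 104\right) = \left(\frac{10}{3} + \frac{10}{3}\right) 173 = \frac{20}{3} \cdot 173 = \frac{3460}{3}$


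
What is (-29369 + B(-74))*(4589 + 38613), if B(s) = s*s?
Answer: -1032225386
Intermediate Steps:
B(s) = s²
(-29369 + B(-74))*(4589 + 38613) = (-29369 + (-74)²)*(4589 + 38613) = (-29369 + 5476)*43202 = -23893*43202 = -1032225386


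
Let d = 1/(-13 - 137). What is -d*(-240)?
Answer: -8/5 ≈ -1.6000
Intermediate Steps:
d = -1/150 (d = 1/(-150) = -1/150 ≈ -0.0066667)
-d*(-240) = -(-1)*(-240)/150 = -1*8/5 = -8/5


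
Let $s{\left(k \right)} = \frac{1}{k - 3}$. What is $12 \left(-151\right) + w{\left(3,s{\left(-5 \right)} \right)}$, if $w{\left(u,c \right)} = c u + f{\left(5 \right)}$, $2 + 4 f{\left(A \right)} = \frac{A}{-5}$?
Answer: $- \frac{14505}{8} \approx -1813.1$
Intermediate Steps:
$s{\left(k \right)} = \frac{1}{-3 + k}$
$f{\left(A \right)} = - \frac{1}{2} - \frac{A}{20}$ ($f{\left(A \right)} = - \frac{1}{2} + \frac{A \frac{1}{-5}}{4} = - \frac{1}{2} + \frac{A \left(- \frac{1}{5}\right)}{4} = - \frac{1}{2} + \frac{\left(- \frac{1}{5}\right) A}{4} = - \frac{1}{2} - \frac{A}{20}$)
$w{\left(u,c \right)} = - \frac{3}{4} + c u$ ($w{\left(u,c \right)} = c u - \frac{3}{4} = - \frac{3}{4} + c u$)
$12 \left(-151\right) + w{\left(3,s{\left(-5 \right)} \right)} = 12 \left(-151\right) - \left(\frac{3}{4} - \frac{1}{-3 - 5} \cdot 3\right) = -1812 - \left(\frac{3}{4} - \frac{1}{-8} \cdot 3\right) = -1812 - \frac{9}{8} = - \frac{14505}{8}$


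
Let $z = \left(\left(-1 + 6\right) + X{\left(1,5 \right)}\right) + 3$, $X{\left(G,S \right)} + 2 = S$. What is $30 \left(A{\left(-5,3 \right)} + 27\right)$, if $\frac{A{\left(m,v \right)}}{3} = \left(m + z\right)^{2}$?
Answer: $4050$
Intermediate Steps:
$X{\left(G,S \right)} = -2 + S$
$z = 11$ ($z = \left(\left(-1 + 6\right) + \left(-2 + 5\right)\right) + 3 = \left(5 + 3\right) + 3 = 8 + 3 = 11$)
$A{\left(m,v \right)} = 3 \left(11 + m\right)^{2}$ ($A{\left(m,v \right)} = 3 \left(m + 11\right)^{2} = 3 \left(11 + m\right)^{2}$)
$30 \left(A{\left(-5,3 \right)} + 27\right) = 30 \left(3 \left(11 - 5\right)^{2} + 27\right) = 30 \left(3 \cdot 6^{2} + 27\right) = 30 \left(3 \cdot 36 + 27\right) = 30 \left(108 + 27\right) = 30 \cdot 135 = 4050$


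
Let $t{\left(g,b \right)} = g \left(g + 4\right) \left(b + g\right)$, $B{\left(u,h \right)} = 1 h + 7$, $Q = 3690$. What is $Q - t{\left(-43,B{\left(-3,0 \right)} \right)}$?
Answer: $64062$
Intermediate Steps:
$B{\left(u,h \right)} = 7 + h$ ($B{\left(u,h \right)} = h + 7 = 7 + h$)
$t{\left(g,b \right)} = g \left(4 + g\right) \left(b + g\right)$
$Q - t{\left(-43,B{\left(-3,0 \right)} \right)} = 3690 - - 43 \left(\left(-43\right)^{2} + 4 \left(7 + 0\right) + 4 \left(-43\right) + \left(7 + 0\right) \left(-43\right)\right) = 3690 - - 43 \left(1849 + 4 \cdot 7 - 172 + 7 \left(-43\right)\right) = 3690 - - 43 \left(1849 + 28 - 172 - 301\right) = 3690 - \left(-43\right) 1404 = 3690 - -60372 = 3690 + 60372 = 64062$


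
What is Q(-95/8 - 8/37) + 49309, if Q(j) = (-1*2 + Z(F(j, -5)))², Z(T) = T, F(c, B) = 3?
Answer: 49310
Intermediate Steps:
Q(j) = 1 (Q(j) = (-1*2 + 3)² = (-2 + 3)² = 1² = 1)
Q(-95/8 - 8/37) + 49309 = 1 + 49309 = 49310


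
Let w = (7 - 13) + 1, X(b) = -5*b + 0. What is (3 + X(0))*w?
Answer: -15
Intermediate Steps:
X(b) = -5*b
w = -5 (w = -6 + 1 = -5)
(3 + X(0))*w = (3 - 5*0)*(-5) = (3 + 0)*(-5) = 3*(-5) = -15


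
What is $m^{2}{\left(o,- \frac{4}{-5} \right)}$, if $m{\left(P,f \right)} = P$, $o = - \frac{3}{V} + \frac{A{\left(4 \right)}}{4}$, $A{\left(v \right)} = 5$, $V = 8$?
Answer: $\frac{49}{64} \approx 0.76563$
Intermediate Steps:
$o = \frac{7}{8}$ ($o = - \frac{3}{8} + \frac{5}{4} = \frac{7}{8} \approx 0.875$)
$m^{2}{\left(o,- \frac{4}{-5} \right)} = \left(\frac{7}{8}\right)^{2} = \frac{49}{64}$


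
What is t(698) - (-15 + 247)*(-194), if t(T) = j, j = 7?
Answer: 45015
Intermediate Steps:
t(T) = 7
t(698) - (-15 + 247)*(-194) = 7 - (-15 + 247)*(-194) = 7 - 232*(-194) = 7 - 1*(-45008) = 7 + 45008 = 45015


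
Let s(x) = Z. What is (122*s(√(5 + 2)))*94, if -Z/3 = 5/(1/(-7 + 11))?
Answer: -688080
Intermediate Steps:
Z = -60 (Z = -15/(1/(-7 + 11)) = -15/(1/4) = -15/¼ = -15*4 = -3*20 = -60)
s(x) = -60
(122*s(√(5 + 2)))*94 = (122*(-60))*94 = -7320*94 = -688080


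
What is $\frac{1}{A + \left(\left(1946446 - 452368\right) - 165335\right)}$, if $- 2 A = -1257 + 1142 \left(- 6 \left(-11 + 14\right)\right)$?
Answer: $\frac{2}{2679299} \approx 7.4646 \cdot 10^{-7}$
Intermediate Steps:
$A = \frac{21813}{2}$ ($A = - \frac{-1257 + 1142 \left(- 6 \left(-11 + 14\right)\right)}{2} = - \frac{-1257 + 1142 \left(\left(-6\right) 3\right)}{2} = - \frac{-1257 + 1142 \left(-18\right)}{2} = - \frac{-1257 - 20556}{2} = \left(- \frac{1}{2}\right) \left(-21813\right) = \frac{21813}{2} \approx 10907.0$)
$\frac{1}{A + \left(\left(1946446 - 452368\right) - 165335\right)} = \frac{1}{\frac{21813}{2} + \left(\left(1946446 - 452368\right) - 165335\right)} = \frac{1}{\frac{21813}{2} + \left(1494078 - 165335\right)} = \frac{1}{\frac{21813}{2} + 1328743} = \frac{1}{\frac{2679299}{2}} = \frac{2}{2679299}$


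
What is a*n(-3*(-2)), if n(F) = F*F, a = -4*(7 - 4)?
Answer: -432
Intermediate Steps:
a = -12 (a = -4*3 = -12)
n(F) = F²
a*n(-3*(-2)) = -12*(-3*(-2))² = -12*6² = -12*36 = -432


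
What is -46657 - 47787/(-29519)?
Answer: -1377220196/29519 ≈ -46655.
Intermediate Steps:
-46657 - 47787/(-29519) = -46657 - 47787*(-1/29519) = -46657 + 47787/29519 = -1377220196/29519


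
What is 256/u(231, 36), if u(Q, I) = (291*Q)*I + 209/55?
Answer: 1280/12099799 ≈ 0.00010579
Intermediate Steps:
u(Q, I) = 19/5 + 291*I*Q (u(Q, I) = 291*I*Q + 209*(1/55) = 291*I*Q + 19/5 = 19/5 + 291*I*Q)
256/u(231, 36) = 256/(19/5 + 291*36*231) = 256/(19/5 + 2419956) = 256/(12099799/5) = 256*(5/12099799) = 1280/12099799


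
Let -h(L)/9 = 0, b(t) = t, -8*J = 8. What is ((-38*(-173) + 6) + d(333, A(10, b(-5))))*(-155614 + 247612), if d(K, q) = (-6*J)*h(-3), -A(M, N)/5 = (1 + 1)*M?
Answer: 605346840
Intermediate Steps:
J = -1 (J = -1/8*8 = -1)
h(L) = 0 (h(L) = -9*0 = 0)
A(M, N) = -10*M (A(M, N) = -5*(1 + 1)*M = -10*M)
d(K, q) = 0 (d(K, q) = -6*(-1)*0 = 6*0 = 0)
((-38*(-173) + 6) + d(333, A(10, b(-5))))*(-155614 + 247612) = ((-38*(-173) + 6) + 0)*(-155614 + 247612) = ((6574 + 6) + 0)*91998 = (6580 + 0)*91998 = 6580*91998 = 605346840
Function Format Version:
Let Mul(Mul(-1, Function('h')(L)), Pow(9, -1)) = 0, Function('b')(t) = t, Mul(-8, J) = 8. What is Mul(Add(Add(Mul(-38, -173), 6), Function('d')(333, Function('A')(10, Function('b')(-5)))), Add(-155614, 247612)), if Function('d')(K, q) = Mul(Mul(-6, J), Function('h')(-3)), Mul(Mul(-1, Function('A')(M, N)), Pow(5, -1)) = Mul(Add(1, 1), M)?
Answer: 605346840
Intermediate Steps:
J = -1 (J = Mul(Rational(-1, 8), 8) = -1)
Function('h')(L) = 0 (Function('h')(L) = Mul(-9, 0) = 0)
Function('A')(M, N) = Mul(-10, M) (Function('A')(M, N) = Mul(-5, Mul(Add(1, 1), M)) = Mul(-5, Mul(2, M)) = Mul(-10, M))
Function('d')(K, q) = 0 (Function('d')(K, q) = Mul(Mul(-6, -1), 0) = Mul(6, 0) = 0)
Mul(Add(Add(Mul(-38, -173), 6), Function('d')(333, Function('A')(10, Function('b')(-5)))), Add(-155614, 247612)) = Mul(Add(Add(Mul(-38, -173), 6), 0), Add(-155614, 247612)) = Mul(Add(Add(6574, 6), 0), 91998) = Mul(Add(6580, 0), 91998) = Mul(6580, 91998) = 605346840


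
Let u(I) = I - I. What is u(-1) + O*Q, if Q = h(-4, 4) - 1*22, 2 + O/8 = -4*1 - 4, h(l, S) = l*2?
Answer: 2400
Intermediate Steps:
h(l, S) = 2*l
O = -80 (O = -16 + 8*(-4*1 - 4) = -16 + 8*(-4 - 4) = -16 + 8*(-8) = -16 - 64 = -80)
u(I) = 0
Q = -30 (Q = 2*(-4) - 1*22 = -8 - 22 = -30)
u(-1) + O*Q = 0 - 80*(-30) = 0 + 2400 = 2400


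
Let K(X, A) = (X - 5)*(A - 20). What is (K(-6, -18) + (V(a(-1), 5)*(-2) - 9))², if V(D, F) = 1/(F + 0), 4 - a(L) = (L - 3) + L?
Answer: 4173849/25 ≈ 1.6695e+5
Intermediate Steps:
a(L) = 7 - 2*L (a(L) = 4 - ((L - 3) + L) = 4 - ((-3 + L) + L) = 4 - (-3 + 2*L) = 4 + (3 - 2*L) = 7 - 2*L)
K(X, A) = (-20 + A)*(-5 + X) (K(X, A) = (-5 + X)*(-20 + A) = (-20 + A)*(-5 + X))
V(D, F) = 1/F
(K(-6, -18) + (V(a(-1), 5)*(-2) - 9))² = ((100 - 20*(-6) - 5*(-18) - 18*(-6)) + (-2/5 - 9))² = ((100 + 120 + 90 + 108) + ((⅕)*(-2) - 9))² = (418 + (-⅖ - 9))² = (418 - 47/5)² = (2043/5)² = 4173849/25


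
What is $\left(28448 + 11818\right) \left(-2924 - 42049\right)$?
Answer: $-1810882818$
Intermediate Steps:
$\left(28448 + 11818\right) \left(-2924 - 42049\right) = 40266 \left(-44973\right) = -1810882818$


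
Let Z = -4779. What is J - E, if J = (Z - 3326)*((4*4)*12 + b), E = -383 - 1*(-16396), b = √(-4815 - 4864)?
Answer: -1572173 - 8105*I*√9679 ≈ -1.5722e+6 - 7.9739e+5*I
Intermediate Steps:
b = I*√9679 (b = √(-9679) = I*√9679 ≈ 98.382*I)
E = 16013 (E = -383 + 16396 = 16013)
J = -1556160 - 8105*I*√9679 (J = (-4779 - 3326)*((4*4)*12 + I*√9679) = -8105*(16*12 + I*√9679) = -8105*(192 + I*√9679) = -1556160 - 8105*I*√9679 ≈ -1.5562e+6 - 7.9739e+5*I)
J - E = (-1556160 - 8105*I*√9679) - 1*16013 = (-1556160 - 8105*I*√9679) - 16013 = -1572173 - 8105*I*√9679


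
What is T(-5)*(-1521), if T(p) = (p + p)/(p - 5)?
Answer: -1521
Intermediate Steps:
T(p) = 2*p/(-5 + p) (T(p) = (2*p)/(-5 + p) = 2*p/(-5 + p))
T(-5)*(-1521) = (2*(-5)/(-5 - 5))*(-1521) = (2*(-5)/(-10))*(-1521) = (2*(-5)*(-⅒))*(-1521) = 1*(-1521) = -1521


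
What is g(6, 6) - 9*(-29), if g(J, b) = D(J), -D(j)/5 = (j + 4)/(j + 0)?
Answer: 758/3 ≈ 252.67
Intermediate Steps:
D(j) = -5*(4 + j)/j (D(j) = -5*(j + 4)/(j + 0) = -5*(4 + j)/j)
g(J, b) = -5 - 20/J
g(6, 6) - 9*(-29) = (-5 - 20/6) - 9*(-29) = (-5 - 20*⅙) + 261 = (-5 - 10/3) + 261 = -25/3 + 261 = 758/3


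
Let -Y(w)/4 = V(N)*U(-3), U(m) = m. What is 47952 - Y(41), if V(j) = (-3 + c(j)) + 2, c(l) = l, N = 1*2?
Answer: 47940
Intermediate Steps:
N = 2
V(j) = -1 + j (V(j) = (-3 + j) + 2 = -1 + j)
Y(w) = 12 (Y(w) = -4*(-1 + 2)*(-3) = -4*(-3) = 12)
47952 - Y(41) = 47952 - 1*12 = 47952 - 12 = 47940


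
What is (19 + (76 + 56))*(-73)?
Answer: -11023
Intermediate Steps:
(19 + (76 + 56))*(-73) = (19 + 132)*(-73) = 151*(-73) = -11023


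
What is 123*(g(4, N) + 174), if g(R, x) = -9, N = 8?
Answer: 20295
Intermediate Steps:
123*(g(4, N) + 174) = 123*(-9 + 174) = 123*165 = 20295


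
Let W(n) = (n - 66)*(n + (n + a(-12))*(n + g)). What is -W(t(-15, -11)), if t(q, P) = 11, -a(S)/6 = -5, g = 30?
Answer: 93060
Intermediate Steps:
a(S) = 30 (a(S) = -6*(-5) = 30)
W(n) = (-66 + n)*(n + (30 + n)**2) (W(n) = (n - 66)*(n + (n + 30)*(n + 30)) = (-66 + n)*(n + (30 + n)*(30 + n)) = (-66 + n)*(n + (30 + n)**2))
-W(t(-15, -11)) = -(-59400 + 11**3 - 3126*11 - 5*11**2) = -(-59400 + 1331 - 34386 - 5*121) = -(-59400 + 1331 - 34386 - 605) = -1*(-93060) = 93060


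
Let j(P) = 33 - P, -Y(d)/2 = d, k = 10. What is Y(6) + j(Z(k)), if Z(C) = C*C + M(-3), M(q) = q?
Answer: -76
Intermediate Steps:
Y(d) = -2*d
Z(C) = -3 + C² (Z(C) = C*C - 3 = C² - 3 = -3 + C²)
Y(6) + j(Z(k)) = -2*6 + (33 - (-3 + 10²)) = -12 + (33 - (-3 + 100)) = -12 + (33 - 1*97) = -12 + (33 - 97) = -12 - 64 = -76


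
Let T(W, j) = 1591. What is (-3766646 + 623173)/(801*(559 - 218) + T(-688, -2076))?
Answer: -3143473/274732 ≈ -11.442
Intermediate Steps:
(-3766646 + 623173)/(801*(559 - 218) + T(-688, -2076)) = (-3766646 + 623173)/(801*(559 - 218) + 1591) = -3143473/(801*341 + 1591) = -3143473/(273141 + 1591) = -3143473/274732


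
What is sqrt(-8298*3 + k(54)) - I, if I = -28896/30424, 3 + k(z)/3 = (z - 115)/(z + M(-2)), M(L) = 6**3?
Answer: 3612/3803 + I*sqrt(22413310)/30 ≈ 0.94978 + 157.81*I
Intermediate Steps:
M(L) = 216
k(z) = -9 + 3*(-115 + z)/(216 + z) (k(z) = -9 + 3*((z - 115)/(z + 216)) = -9 + 3*((-115 + z)/(216 + z)) = -9 + 3*(-115 + z)/(216 + z))
I = -3612/3803 (I = -28896*1/30424 = -3612/3803 ≈ -0.94978)
sqrt(-8298*3 + k(54)) - I = sqrt(-8298*3 + 3*(-763 - 2*54)/(216 + 54)) - 1*(-3612/3803) = sqrt(-24894 + 3*(-763 - 108)/270) + 3612/3803 = sqrt(-24894 + 3*(1/270)*(-871)) + 3612/3803 = sqrt(-24894 - 871/90) + 3612/3803 = sqrt(-2241331/90) + 3612/3803 = I*sqrt(22413310)/30 + 3612/3803 = 3612/3803 + I*sqrt(22413310)/30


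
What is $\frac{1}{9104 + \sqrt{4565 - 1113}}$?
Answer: $\frac{2276}{20719841} - \frac{\sqrt{863}}{41439682} \approx 0.00010914$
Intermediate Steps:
$\frac{1}{9104 + \sqrt{4565 - 1113}} = \frac{1}{9104 + \sqrt{3452}} = \frac{1}{9104 + 2 \sqrt{863}}$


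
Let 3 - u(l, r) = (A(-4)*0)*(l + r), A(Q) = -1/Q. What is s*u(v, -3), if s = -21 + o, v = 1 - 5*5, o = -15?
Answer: -108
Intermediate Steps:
v = -24 (v = 1 - 25 = -24)
u(l, r) = 3 (u(l, r) = 3 - -1/(-4)*0*(l + r) = 3 - -1*(-¼)*0*(l + r) = 3 - (¼)*0*(l + r) = 3 - 0*(l + r) = 3 - 1*0 = 3 + 0 = 3)
s = -36 (s = -21 - 15 = -36)
s*u(v, -3) = -36*3 = -108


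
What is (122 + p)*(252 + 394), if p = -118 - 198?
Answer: -125324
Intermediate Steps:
p = -316
(122 + p)*(252 + 394) = (122 - 316)*(252 + 394) = -194*646 = -125324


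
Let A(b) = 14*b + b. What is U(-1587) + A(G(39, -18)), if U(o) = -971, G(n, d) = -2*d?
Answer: -431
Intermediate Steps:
A(b) = 15*b
U(-1587) + A(G(39, -18)) = -971 + 15*(-2*(-18)) = -971 + 15*36 = -971 + 540 = -431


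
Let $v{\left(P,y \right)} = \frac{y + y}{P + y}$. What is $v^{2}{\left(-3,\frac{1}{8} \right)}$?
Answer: $\frac{4}{529} \approx 0.0075614$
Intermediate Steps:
$v{\left(P,y \right)} = \frac{2 y}{P + y}$
$v^{2}{\left(-3,\frac{1}{8} \right)} = \left(\frac{2}{8 \left(-3 + \frac{1}{8}\right)}\right)^{2} = \left(2 \cdot \frac{1}{8} \frac{1}{-3 + \frac{1}{8}}\right)^{2} = \left(2 \cdot \frac{1}{8} \frac{1}{- \frac{23}{8}}\right)^{2} = \left(2 \cdot \frac{1}{8} \left(- \frac{8}{23}\right)\right)^{2} = \left(- \frac{2}{23}\right)^{2} = \frac{4}{529}$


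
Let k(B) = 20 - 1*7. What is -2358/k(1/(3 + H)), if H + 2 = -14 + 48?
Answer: -2358/13 ≈ -181.38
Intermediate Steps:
H = 32 (H = -2 + (-14 + 48) = -2 + 34 = 32)
k(B) = 13 (k(B) = 20 - 7 = 13)
-2358/k(1/(3 + H)) = -2358/13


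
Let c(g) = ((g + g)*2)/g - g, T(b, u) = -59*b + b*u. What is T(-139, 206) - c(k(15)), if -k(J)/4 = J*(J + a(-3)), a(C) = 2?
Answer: -21457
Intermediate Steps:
k(J) = -4*J*(2 + J) (k(J) = -4*J*(J + 2) = -4*J*(2 + J))
c(g) = 4 - g (c(g) = ((2*g)*2)/g - g = (4*g)/g - g = 4 - g)
T(-139, 206) - c(k(15)) = -139*(-59 + 206) - (4 - (-4)*15*(2 + 15)) = -139*147 - (4 - (-4)*15*17) = -20433 - (4 - 1*(-1020)) = -20433 - (4 + 1020) = -20433 - 1*1024 = -20433 - 1024 = -21457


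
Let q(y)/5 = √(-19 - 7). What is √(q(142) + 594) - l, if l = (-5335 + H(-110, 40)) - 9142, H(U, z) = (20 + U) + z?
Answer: 14527 + √(594 + 5*I*√26) ≈ 14551.0 + 0.52292*I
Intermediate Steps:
H(U, z) = 20 + U + z
l = -14527 (l = (-5335 + (20 - 110 + 40)) - 9142 = (-5335 - 50) - 9142 = -5385 - 9142 = -14527)
q(y) = 5*I*√26 (q(y) = 5*√(-19 - 7) = 5*√(-26) = 5*(I*√26) = 5*I*√26)
√(q(142) + 594) - l = √(5*I*√26 + 594) - 1*(-14527) = √(594 + 5*I*√26) + 14527 = 14527 + √(594 + 5*I*√26)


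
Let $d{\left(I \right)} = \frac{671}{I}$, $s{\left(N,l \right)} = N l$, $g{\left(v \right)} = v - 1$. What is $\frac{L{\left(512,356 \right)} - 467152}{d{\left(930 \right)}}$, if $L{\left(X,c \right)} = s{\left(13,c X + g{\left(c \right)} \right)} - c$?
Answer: $\frac{1773177990}{671} \approx 2.6426 \cdot 10^{6}$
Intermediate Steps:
$g{\left(v \right)} = -1 + v$ ($g{\left(v \right)} = v - 1 = -1 + v$)
$L{\left(X,c \right)} = -13 + 12 c + 13 X c$ ($L{\left(X,c \right)} = 13 \left(c X + \left(-1 + c\right)\right) - c = 13 \left(X c + \left(-1 + c\right)\right) - c = 13 \left(-1 + c + X c\right) - c = \left(-13 + 13 c + 13 X c\right) - c = -13 + 12 c + 13 X c$)
$\frac{L{\left(512,356 \right)} - 467152}{d{\left(930 \right)}} = \frac{\left(-13 + 12 \cdot 356 + 13 \cdot 512 \cdot 356\right) - 467152}{671 \cdot \frac{1}{930}} = \frac{\left(-13 + 4272 + 2369536\right) - 467152}{671 \cdot \frac{1}{930}} = \frac{2373795 - 467152}{\frac{671}{930}} = 1906643 \cdot \frac{930}{671} = \frac{1773177990}{671}$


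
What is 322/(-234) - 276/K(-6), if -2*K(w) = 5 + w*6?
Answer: -69575/3627 ≈ -19.183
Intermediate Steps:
K(w) = -5/2 - 3*w (K(w) = -(5 + w*6)/2 = -(5 + 6*w)/2 = -5/2 - 3*w)
322/(-234) - 276/K(-6) = 322/(-234) - 276/(-5/2 - 3*(-6)) = 322*(-1/234) - 276/(-5/2 + 18) = -161/117 - 276/31/2 = -161/117 - 276*2/31 = -161/117 - 552/31 = -69575/3627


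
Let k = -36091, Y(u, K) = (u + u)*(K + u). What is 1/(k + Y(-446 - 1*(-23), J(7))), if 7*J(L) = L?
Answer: 1/320921 ≈ 3.1160e-6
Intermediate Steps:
J(L) = L/7
Y(u, K) = 2*u*(K + u) (Y(u, K) = (2*u)*(K + u) = 2*u*(K + u))
1/(k + Y(-446 - 1*(-23), J(7))) = 1/(-36091 + 2*(-446 - 1*(-23))*((⅐)*7 + (-446 - 1*(-23)))) = 1/(-36091 + 2*(-446 + 23)*(1 + (-446 + 23))) = 1/(-36091 + 2*(-423)*(1 - 423)) = 1/(-36091 + 2*(-423)*(-422)) = 1/(-36091 + 357012) = 1/320921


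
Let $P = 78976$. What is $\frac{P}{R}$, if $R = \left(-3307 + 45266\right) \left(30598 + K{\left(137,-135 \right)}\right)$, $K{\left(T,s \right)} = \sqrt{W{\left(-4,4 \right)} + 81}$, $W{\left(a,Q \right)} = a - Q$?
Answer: $\frac{2416507648}{39283590563229} - \frac{78976 \sqrt{73}}{39283590563229} \approx 6.1497 \cdot 10^{-5}$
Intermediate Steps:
$K{\left(T,s \right)} = \sqrt{73}$ ($K{\left(T,s \right)} = \sqrt{\left(-4 - 4\right) + 81} = \sqrt{-8 + 81} = \sqrt{73}$)
$R = 1283861482 + 41959 \sqrt{73}$ ($R = \left(-3307 + 45266\right) \left(30598 + \sqrt{73}\right) = 41959 \left(30598 + \sqrt{73}\right) = 1283861482 + 41959 \sqrt{73} \approx 1.2842 \cdot 10^{9}$)
$\frac{P}{R} = \frac{78976}{1283861482 + 41959 \sqrt{73}}$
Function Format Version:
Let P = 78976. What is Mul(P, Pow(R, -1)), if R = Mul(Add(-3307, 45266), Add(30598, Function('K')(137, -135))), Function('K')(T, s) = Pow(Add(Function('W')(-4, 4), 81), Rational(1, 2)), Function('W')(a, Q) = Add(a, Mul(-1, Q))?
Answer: Add(Rational(2416507648, 39283590563229), Mul(Rational(-78976, 39283590563229), Pow(73, Rational(1, 2)))) ≈ 6.1497e-5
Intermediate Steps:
Function('K')(T, s) = Pow(73, Rational(1, 2)) (Function('K')(T, s) = Pow(Add(Add(-4, Mul(-1, 4)), 81), Rational(1, 2)) = Pow(Add(Add(-4, -4), 81), Rational(1, 2)) = Pow(Add(-8, 81), Rational(1, 2)) = Pow(73, Rational(1, 2)))
R = Add(1283861482, Mul(41959, Pow(73, Rational(1, 2)))) (R = Mul(Add(-3307, 45266), Add(30598, Pow(73, Rational(1, 2)))) = Mul(41959, Add(30598, Pow(73, Rational(1, 2)))) = Add(1283861482, Mul(41959, Pow(73, Rational(1, 2)))) ≈ 1.2842e+9)
Mul(P, Pow(R, -1)) = Mul(78976, Pow(Add(1283861482, Mul(41959, Pow(73, Rational(1, 2)))), -1))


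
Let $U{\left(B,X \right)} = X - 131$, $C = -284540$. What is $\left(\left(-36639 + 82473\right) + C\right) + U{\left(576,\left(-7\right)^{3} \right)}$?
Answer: $-239180$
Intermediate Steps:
$U{\left(B,X \right)} = -131 + X$
$\left(\left(-36639 + 82473\right) + C\right) + U{\left(576,\left(-7\right)^{3} \right)} = \left(\left(-36639 + 82473\right) - 284540\right) + \left(-131 + \left(-7\right)^{3}\right) = \left(45834 - 284540\right) - 474 = -238706 - 474 = -239180$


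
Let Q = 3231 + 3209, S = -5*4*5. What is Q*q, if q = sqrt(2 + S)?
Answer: 45080*I*sqrt(2) ≈ 63753.0*I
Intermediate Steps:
S = -100 (S = -20*5 = -100)
Q = 6440
q = 7*I*sqrt(2) (q = sqrt(2 - 100) = sqrt(-98) = 7*I*sqrt(2) ≈ 9.8995*I)
Q*q = 6440*(7*I*sqrt(2)) = 45080*I*sqrt(2)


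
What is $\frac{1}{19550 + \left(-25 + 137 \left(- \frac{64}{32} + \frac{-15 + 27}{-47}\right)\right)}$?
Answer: $\frac{47}{903153} \approx 5.204 \cdot 10^{-5}$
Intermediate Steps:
$\frac{1}{19550 + \left(-25 + 137 \left(- \frac{64}{32} + \frac{-15 + 27}{-47}\right)\right)} = \frac{1}{19550 + \left(-25 + 137 \left(\left(-64\right) \frac{1}{32} + 12 \left(- \frac{1}{47}\right)\right)\right)} = \frac{1}{19550 + \left(-25 + 137 \left(-2 - \frac{12}{47}\right)\right)} = \frac{1}{19550 + \left(-25 + 137 \left(- \frac{106}{47}\right)\right)} = \frac{1}{19550 - \frac{15697}{47}} = \frac{1}{\frac{903153}{47}} = \frac{47}{903153}$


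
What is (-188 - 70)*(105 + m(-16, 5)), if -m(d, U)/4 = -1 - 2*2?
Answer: -32250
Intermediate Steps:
m(d, U) = 20 (m(d, U) = -4*(-1 - 2*2) = -4*(-1 - 4) = -4*(-5) = 20)
(-188 - 70)*(105 + m(-16, 5)) = (-188 - 70)*(105 + 20) = -258*125 = -32250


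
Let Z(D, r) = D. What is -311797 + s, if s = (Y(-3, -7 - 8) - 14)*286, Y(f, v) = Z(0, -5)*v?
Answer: -315801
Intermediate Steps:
Y(f, v) = 0 (Y(f, v) = 0*v = 0)
s = -4004 (s = (0 - 14)*286 = -14*286 = -4004)
-311797 + s = -311797 - 4004 = -315801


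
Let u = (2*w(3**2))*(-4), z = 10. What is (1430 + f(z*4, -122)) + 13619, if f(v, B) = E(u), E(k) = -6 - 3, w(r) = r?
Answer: 15040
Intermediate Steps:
u = -72 (u = (2*3**2)*(-4) = (2*9)*(-4) = 18*(-4) = -72)
E(k) = -9
f(v, B) = -9
(1430 + f(z*4, -122)) + 13619 = (1430 - 9) + 13619 = 1421 + 13619 = 15040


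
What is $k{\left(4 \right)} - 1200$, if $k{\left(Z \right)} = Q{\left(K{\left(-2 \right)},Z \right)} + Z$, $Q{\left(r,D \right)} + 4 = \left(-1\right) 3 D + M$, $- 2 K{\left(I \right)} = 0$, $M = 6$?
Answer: $-1206$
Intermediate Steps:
$K{\left(I \right)} = 0$ ($K{\left(I \right)} = \left(- \frac{1}{2}\right) 0 = 0$)
$Q{\left(r,D \right)} = 2 - 3 D$ ($Q{\left(r,D \right)} = -4 + \left(\left(-1\right) 3 D + 6\right) = -4 - \left(-6 + 3 D\right) = 2 - 3 D$)
$k{\left(Z \right)} = 2 - 2 Z$ ($k{\left(Z \right)} = \left(2 - 3 Z\right) + Z = 2 - 2 Z$)
$k{\left(4 \right)} - 1200 = \left(2 - 8\right) - 1200 = -6 - 1200 = -1206$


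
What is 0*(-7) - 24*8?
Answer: -192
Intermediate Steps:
0*(-7) - 24*8 = 0 - 192 = -192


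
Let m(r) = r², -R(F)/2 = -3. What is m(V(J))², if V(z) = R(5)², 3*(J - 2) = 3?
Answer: 1679616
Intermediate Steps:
J = 3 (J = 2 + (⅓)*3 = 2 + 1 = 3)
R(F) = 6 (R(F) = -2*(-3) = 6)
V(z) = 36 (V(z) = 6² = 36)
m(V(J))² = (36²)² = 1296² = 1679616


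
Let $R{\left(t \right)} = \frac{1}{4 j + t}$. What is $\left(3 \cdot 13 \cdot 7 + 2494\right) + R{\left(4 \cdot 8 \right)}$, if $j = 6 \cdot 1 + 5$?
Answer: $\frac{210293}{76} \approx 2767.0$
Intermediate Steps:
$j = 11$ ($j = 6 + 5 = 11$)
$R{\left(t \right)} = \frac{1}{44 + t}$ ($R{\left(t \right)} = \frac{1}{4 \cdot 11 + t} = \frac{1}{44 + t}$)
$\left(3 \cdot 13 \cdot 7 + 2494\right) + R{\left(4 \cdot 8 \right)} = \left(3 \cdot 13 \cdot 7 + 2494\right) + \frac{1}{44 + 4 \cdot 8} = \left(39 \cdot 7 + 2494\right) + \frac{1}{44 + 32} = \left(273 + 2494\right) + \frac{1}{76} = 2767 + \frac{1}{76} = \frac{210293}{76}$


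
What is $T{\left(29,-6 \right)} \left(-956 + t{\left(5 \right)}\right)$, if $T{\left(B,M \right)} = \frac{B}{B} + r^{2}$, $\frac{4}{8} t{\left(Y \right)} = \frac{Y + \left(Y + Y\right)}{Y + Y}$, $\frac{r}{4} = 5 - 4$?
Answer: $-16201$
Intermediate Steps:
$r = 4$ ($r = 4 \left(5 - 4\right) = 4 \cdot 1 = 4$)
$t{\left(Y \right)} = 3$ ($t{\left(Y \right)} = 2 \frac{Y + \left(Y + Y\right)}{Y + Y} = 2 \frac{Y + 2 Y}{2 Y} = 2 \cdot 3 Y \frac{1}{2 Y} = 2 \cdot \frac{3}{2} = 3$)
$T{\left(B,M \right)} = 17$ ($T{\left(B,M \right)} = \frac{B}{B} + 4^{2} = 1 + 16 = 17$)
$T{\left(29,-6 \right)} \left(-956 + t{\left(5 \right)}\right) = 17 \left(-956 + 3\right) = 17 \left(-953\right) = -16201$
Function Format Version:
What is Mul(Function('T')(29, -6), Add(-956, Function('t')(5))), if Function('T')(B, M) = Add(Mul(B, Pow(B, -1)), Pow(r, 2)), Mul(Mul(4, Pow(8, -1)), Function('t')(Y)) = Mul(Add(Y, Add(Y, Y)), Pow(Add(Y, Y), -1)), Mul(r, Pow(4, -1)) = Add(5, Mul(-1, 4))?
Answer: -16201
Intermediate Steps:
r = 4 (r = Mul(4, Add(5, Mul(-1, 4))) = Mul(4, Add(5, -4)) = Mul(4, 1) = 4)
Function('t')(Y) = 3 (Function('t')(Y) = Mul(2, Mul(Add(Y, Add(Y, Y)), Pow(Add(Y, Y), -1))) = Mul(2, Mul(Add(Y, Mul(2, Y)), Pow(Mul(2, Y), -1))) = Mul(2, Mul(Mul(3, Y), Mul(Rational(1, 2), Pow(Y, -1)))) = Mul(2, Rational(3, 2)) = 3)
Function('T')(B, M) = 17 (Function('T')(B, M) = Add(Mul(B, Pow(B, -1)), Pow(4, 2)) = Add(1, 16) = 17)
Mul(Function('T')(29, -6), Add(-956, Function('t')(5))) = Mul(17, Add(-956, 3)) = Mul(17, -953) = -16201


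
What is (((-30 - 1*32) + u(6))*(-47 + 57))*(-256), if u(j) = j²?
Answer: 66560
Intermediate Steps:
(((-30 - 1*32) + u(6))*(-47 + 57))*(-256) = (((-30 - 1*32) + 6²)*(-47 + 57))*(-256) = (((-30 - 32) + 36)*10)*(-256) = ((-62 + 36)*10)*(-256) = -26*10*(-256) = -260*(-256) = 66560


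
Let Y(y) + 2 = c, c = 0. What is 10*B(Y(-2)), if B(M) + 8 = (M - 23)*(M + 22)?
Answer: -5080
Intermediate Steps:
Y(y) = -2 (Y(y) = -2 + 0 = -2)
B(M) = -8 + (-23 + M)*(22 + M) (B(M) = -8 + (M - 23)*(M + 22) = -8 + (-23 + M)*(22 + M))
10*B(Y(-2)) = 10*(-514 + (-2)**2 - 1*(-2)) = 10*(-514 + 4 + 2) = 10*(-508) = -5080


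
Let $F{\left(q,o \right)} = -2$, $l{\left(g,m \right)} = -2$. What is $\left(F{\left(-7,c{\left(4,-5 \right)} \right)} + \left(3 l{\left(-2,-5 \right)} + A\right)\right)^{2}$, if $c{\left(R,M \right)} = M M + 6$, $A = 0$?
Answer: $64$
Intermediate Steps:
$c{\left(R,M \right)} = 6 + M^{2}$ ($c{\left(R,M \right)} = M^{2} + 6 = 6 + M^{2}$)
$\left(F{\left(-7,c{\left(4,-5 \right)} \right)} + \left(3 l{\left(-2,-5 \right)} + A\right)\right)^{2} = \left(-2 + \left(3 \left(-2\right) + 0\right)\right)^{2} = \left(-2 + \left(-6 + 0\right)\right)^{2} = \left(-2 - 6\right)^{2} = \left(-8\right)^{2} = 64$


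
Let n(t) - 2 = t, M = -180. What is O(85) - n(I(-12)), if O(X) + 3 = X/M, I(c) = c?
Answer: 235/36 ≈ 6.5278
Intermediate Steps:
O(X) = -3 - X/180 (O(X) = -3 + X/(-180) = -3 + X*(-1/180) = -3 - X/180)
n(t) = 2 + t
O(85) - n(I(-12)) = (-3 - 1/180*85) - (2 - 12) = (-3 - 17/36) - 1*(-10) = -125/36 + 10 = 235/36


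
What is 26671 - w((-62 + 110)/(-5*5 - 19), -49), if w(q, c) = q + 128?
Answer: 291985/11 ≈ 26544.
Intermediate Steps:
w(q, c) = 128 + q
26671 - w((-62 + 110)/(-5*5 - 19), -49) = 26671 - (128 + (-62 + 110)/(-5*5 - 19)) = 26671 - (128 + 48/(-25 - 19)) = 26671 - (128 + 48/(-44)) = 26671 - (128 + 48*(-1/44)) = 26671 - (128 - 12/11) = 26671 - 1*1396/11 = 26671 - 1396/11 = 291985/11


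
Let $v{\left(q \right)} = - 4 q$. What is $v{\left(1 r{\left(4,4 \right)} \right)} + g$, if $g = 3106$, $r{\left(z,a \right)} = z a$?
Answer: $3042$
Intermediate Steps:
$r{\left(z,a \right)} = a z$
$v{\left(1 r{\left(4,4 \right)} \right)} + g = - 4 \cdot 1 \cdot 4 \cdot 4 + 3106 = - 4 \cdot 1 \cdot 16 + 3106 = \left(-4\right) 16 + 3106 = -64 + 3106 = 3042$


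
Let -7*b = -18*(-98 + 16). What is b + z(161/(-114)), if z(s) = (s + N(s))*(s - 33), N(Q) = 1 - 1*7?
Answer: 4022449/90972 ≈ 44.216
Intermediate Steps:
N(Q) = -6 (N(Q) = 1 - 7 = -6)
b = -1476/7 (b = -(-18)*(-98 + 16)/7 = -(-18)*(-82)/7 = -1/7*1476 = -1476/7 ≈ -210.86)
z(s) = (-33 + s)*(-6 + s) (z(s) = (s - 6)*(s - 33) = (-6 + s)*(-33 + s) = (-33 + s)*(-6 + s))
b + z(161/(-114)) = -1476/7 + (198 + (161/(-114))**2 - 6279/(-114)) = -1476/7 + (198 + (161*(-1/114))**2 - 6279*(-1)/114) = -1476/7 + (198 + (-161/114)**2 - 39*(-161/114)) = -1476/7 + (198 + 25921/12996 + 2093/38) = -1476/7 + 3314935/12996 = 4022449/90972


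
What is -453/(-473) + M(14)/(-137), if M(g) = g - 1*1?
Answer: 55912/64801 ≈ 0.86283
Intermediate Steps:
M(g) = -1 + g (M(g) = g - 1 = -1 + g)
-453/(-473) + M(14)/(-137) = -453/(-473) + (-1 + 14)/(-137) = -453*(-1/473) + 13*(-1/137) = 453/473 - 13/137 = 55912/64801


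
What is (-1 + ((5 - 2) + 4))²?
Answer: 36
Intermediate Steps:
(-1 + ((5 - 2) + 4))² = (-1 + (3 + 4))² = (-1 + 7)² = 6² = 36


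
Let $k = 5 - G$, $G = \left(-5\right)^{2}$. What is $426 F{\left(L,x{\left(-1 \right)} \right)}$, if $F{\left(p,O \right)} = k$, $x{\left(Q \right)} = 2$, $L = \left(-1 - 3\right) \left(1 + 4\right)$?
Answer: $-8520$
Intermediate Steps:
$L = -20$ ($L = \left(-4\right) 5 = -20$)
$G = 25$
$k = -20$ ($k = 5 - 25 = -20$)
$F{\left(p,O \right)} = -20$
$426 F{\left(L,x{\left(-1 \right)} \right)} = 426 \left(-20\right) = -8520$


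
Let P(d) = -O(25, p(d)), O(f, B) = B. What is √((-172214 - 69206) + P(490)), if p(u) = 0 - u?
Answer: 3*I*√26770 ≈ 490.85*I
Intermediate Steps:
p(u) = -u
P(d) = d (P(d) = -(-1)*d = d)
√((-172214 - 69206) + P(490)) = √((-172214 - 69206) + 490) = √(-241420 + 490) = √(-240930) = 3*I*√26770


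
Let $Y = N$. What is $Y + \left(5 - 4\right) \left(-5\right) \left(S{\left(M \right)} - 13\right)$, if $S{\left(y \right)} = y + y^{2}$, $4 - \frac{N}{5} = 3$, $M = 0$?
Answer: $70$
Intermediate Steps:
$N = 5$ ($N = 20 - 15 = 5$)
$Y = 5$
$Y + \left(5 - 4\right) \left(-5\right) \left(S{\left(M \right)} - 13\right) = 5 + \left(5 - 4\right) \left(-5\right) \left(0 \left(1 + 0\right) - 13\right) = 5 + 1 \left(-5\right) \left(0 \cdot 1 - 13\right) = 5 - 5 \left(0 - 13\right) = 5 - -65 = 5 + 65 = 70$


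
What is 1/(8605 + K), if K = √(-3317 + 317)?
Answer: 1721/14809805 - 2*I*√30/14809805 ≈ 0.00011621 - 7.3968e-7*I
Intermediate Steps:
K = 10*I*√30 (K = √(-3000) = 10*I*√30 ≈ 54.772*I)
1/(8605 + K) = 1/(8605 + 10*I*√30)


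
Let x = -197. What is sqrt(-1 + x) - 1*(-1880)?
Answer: 1880 + 3*I*sqrt(22) ≈ 1880.0 + 14.071*I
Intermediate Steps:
sqrt(-1 + x) - 1*(-1880) = sqrt(-1 - 197) - 1*(-1880) = sqrt(-198) + 1880 = 3*I*sqrt(22) + 1880 = 1880 + 3*I*sqrt(22)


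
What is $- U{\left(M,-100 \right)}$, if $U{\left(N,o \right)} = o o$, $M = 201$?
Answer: $-10000$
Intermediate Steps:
$U{\left(N,o \right)} = o^{2}$
$- U{\left(M,-100 \right)} = - \left(-100\right)^{2} = \left(-1\right) 10000 = -10000$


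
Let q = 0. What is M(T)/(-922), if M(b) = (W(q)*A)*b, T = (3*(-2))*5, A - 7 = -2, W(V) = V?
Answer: 0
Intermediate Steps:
A = 5 (A = 7 - 2 = 5)
T = -30 (T = -6*5 = -30)
M(b) = 0 (M(b) = (0*5)*b = 0*b = 0)
M(T)/(-922) = 0/(-922) = 0*(-1/922) = 0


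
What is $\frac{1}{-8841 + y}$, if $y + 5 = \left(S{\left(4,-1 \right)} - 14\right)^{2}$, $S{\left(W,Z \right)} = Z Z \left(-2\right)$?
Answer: $- \frac{1}{8590} \approx -0.00011641$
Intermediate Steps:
$S{\left(W,Z \right)} = - 2 Z^{2}$ ($S{\left(W,Z \right)} = Z^{2} \left(-2\right) = - 2 Z^{2}$)
$y = 251$ ($y = -5 + \left(- 2 \left(-1\right)^{2} - 14\right)^{2} = -5 + \left(\left(-2\right) 1 - 14\right)^{2} = -5 + \left(-2 - 14\right)^{2} = -5 + \left(-16\right)^{2} = -5 + 256 = 251$)
$\frac{1}{-8841 + y} = \frac{1}{-8841 + 251} = \frac{1}{-8590} = - \frac{1}{8590}$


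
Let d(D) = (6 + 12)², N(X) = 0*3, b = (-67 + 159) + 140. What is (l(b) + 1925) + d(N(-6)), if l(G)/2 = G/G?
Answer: 2251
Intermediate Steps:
b = 232 (b = 92 + 140 = 232)
N(X) = 0
l(G) = 2 (l(G) = 2*(G/G) = 2*1 = 2)
d(D) = 324 (d(D) = 18² = 324)
(l(b) + 1925) + d(N(-6)) = (2 + 1925) + 324 = 1927 + 324 = 2251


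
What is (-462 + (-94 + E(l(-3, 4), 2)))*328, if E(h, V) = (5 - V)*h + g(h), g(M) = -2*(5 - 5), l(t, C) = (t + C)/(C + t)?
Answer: -181384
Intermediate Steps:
l(t, C) = 1 (l(t, C) = (C + t)/(C + t) = 1)
g(M) = 0 (g(M) = -2*0 = 0)
E(h, V) = h*(5 - V) (E(h, V) = (5 - V)*h + 0 = h*(5 - V) + 0 = h*(5 - V))
(-462 + (-94 + E(l(-3, 4), 2)))*328 = (-462 + (-94 + 1*(5 - 1*2)))*328 = (-462 + (-94 + 1*(5 - 2)))*328 = (-462 + (-94 + 1*3))*328 = (-462 + (-94 + 3))*328 = (-462 - 91)*328 = -553*328 = -181384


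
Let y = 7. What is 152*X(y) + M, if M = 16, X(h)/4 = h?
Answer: 4272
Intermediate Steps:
X(h) = 4*h
152*X(y) + M = 152*(4*7) + 16 = 152*28 + 16 = 4256 + 16 = 4272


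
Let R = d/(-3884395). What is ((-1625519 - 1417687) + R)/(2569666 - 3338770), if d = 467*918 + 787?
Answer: 1688716371409/426786247440 ≈ 3.9568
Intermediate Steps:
d = 429493 (d = 428706 + 787 = 429493)
R = -429493/3884395 (R = 429493/(-3884395) = 429493*(-1/3884395) = -429493/3884395 ≈ -0.11057)
((-1625519 - 1417687) + R)/(2569666 - 3338770) = ((-1625519 - 1417687) - 429493/3884395)/(2569666 - 3338770) = (-3043206 - 429493/3884395)/(-769104) = -11821014599863/3884395*(-1/769104) = 1688716371409/426786247440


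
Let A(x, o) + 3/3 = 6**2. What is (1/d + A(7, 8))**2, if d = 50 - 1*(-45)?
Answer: 11062276/9025 ≈ 1225.7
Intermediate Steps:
A(x, o) = 35 (A(x, o) = -1 + 6**2 = -1 + 36 = 35)
d = 95 (d = 50 + 45 = 95)
(1/d + A(7, 8))**2 = (1/95 + 35)**2 = (3326/95)**2 = 11062276/9025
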